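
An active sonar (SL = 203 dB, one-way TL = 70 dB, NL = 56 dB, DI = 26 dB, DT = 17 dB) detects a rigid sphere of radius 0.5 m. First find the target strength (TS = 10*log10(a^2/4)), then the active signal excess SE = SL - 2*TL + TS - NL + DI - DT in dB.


Step 1: TS = 10*log10(0.5^2/4) = -12.04 dB
Step 2: SE = SL - 2*TL + TS - NL + DI - DT = 203 - 2*70 + (-12.04) - 56 + 26 - 17 = 3.96

3.96 dB


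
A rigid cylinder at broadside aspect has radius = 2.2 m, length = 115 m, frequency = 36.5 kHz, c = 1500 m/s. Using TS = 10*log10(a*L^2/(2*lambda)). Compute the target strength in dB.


55.49 dB


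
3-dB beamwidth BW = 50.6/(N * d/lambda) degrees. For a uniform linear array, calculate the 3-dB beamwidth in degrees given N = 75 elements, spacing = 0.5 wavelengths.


BW = 50.6 / (75 * 0.5) = 50.6 / 37.5 = 1.35

1.35 deg


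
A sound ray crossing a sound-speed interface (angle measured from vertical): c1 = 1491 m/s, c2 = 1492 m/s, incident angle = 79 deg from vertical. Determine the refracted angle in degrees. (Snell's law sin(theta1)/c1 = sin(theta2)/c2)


sin(theta2) = (c2/c1)*sin(theta1) = (1492/1491)*sin(79 deg) = 0.98229
theta2 = arcsin(0.98229) = 79.2

79.2 deg


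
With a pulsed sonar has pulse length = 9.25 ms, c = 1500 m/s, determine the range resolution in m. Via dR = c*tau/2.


dR = c*tau/2 = 1500 * 9.25e-3 / 2 = 6.9375

6.9375 m


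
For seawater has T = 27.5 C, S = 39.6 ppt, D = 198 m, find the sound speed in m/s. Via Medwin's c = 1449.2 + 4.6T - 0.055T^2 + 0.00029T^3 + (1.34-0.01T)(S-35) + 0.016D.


1548.2 m/s


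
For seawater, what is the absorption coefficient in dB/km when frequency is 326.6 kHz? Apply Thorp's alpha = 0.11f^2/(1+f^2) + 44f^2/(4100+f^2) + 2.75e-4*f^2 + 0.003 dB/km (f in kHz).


f^2 = 106667.56
alpha = 0.11*106667.56/(1+106667.56) + 44*106667.56/(4100+106667.56) + 2.75e-4*106667.56 + 0.003 = 71.818

71.818 dB/km


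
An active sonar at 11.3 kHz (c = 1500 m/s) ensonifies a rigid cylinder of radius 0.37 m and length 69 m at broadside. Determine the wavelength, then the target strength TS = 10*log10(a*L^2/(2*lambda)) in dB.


Step 1: lambda = c/f = 1500/11300 = 0.13274 m
Step 2: TS = 10*log10(a*L^2/(2*lambda)) = 10*log10(0.37*69^2/(2*0.13274)) = 38.22

38.22 dB


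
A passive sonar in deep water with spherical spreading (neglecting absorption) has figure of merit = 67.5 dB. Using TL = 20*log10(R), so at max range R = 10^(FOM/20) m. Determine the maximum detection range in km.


2.37 km


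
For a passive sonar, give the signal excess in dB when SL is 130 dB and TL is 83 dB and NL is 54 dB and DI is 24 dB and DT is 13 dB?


SE = SL - TL - NL + DI - DT = 130 - 83 - 54 + 24 - 13 = 4

4 dB


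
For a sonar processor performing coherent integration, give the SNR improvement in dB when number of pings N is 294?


Gain = 10*log10(294) = 24.68

24.68 dB


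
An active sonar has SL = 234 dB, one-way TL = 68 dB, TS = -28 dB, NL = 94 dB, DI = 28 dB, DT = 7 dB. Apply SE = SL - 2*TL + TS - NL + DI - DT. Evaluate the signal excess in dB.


SE = SL - 2*TL + TS - NL + DI - DT = 234 - 2*68 + (-28) - 94 + 28 - 7 = -3

-3 dB


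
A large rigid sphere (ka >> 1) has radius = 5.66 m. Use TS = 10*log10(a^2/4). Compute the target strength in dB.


TS = 10*log10(5.66^2 / 4) = 10*log10(8.0089) = 9.04

9.04 dB


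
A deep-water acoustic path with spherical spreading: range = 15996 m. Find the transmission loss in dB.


84.08 dB


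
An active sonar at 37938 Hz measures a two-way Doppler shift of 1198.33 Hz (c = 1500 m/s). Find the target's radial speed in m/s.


From fd = 2*f*v/c, v = c*fd/(2*f) = 1500 * 1198.33 / (2*37938) = 23.69

23.69 m/s


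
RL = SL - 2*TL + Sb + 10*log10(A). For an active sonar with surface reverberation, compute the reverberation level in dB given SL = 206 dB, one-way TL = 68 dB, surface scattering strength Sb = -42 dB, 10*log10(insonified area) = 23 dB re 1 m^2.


RL = SL - 2*TL + Sb + 10*log10(A) = 206 - 2*68 + (-42) + 23 = 51

51 dB


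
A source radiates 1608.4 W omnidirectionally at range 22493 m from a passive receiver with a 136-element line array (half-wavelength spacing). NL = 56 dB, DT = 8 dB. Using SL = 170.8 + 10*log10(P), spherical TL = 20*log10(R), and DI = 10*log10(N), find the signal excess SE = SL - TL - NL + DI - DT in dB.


73.16 dB


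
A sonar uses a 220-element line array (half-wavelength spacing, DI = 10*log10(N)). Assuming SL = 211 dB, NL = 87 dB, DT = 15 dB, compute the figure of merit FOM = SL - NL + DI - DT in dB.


Step 1: DI = 10*log10(220) = 23.42 dB
Step 2: FOM = SL - NL + DI - DT = 211 - 87 + 23.42 - 15 = 132.42

132.42 dB


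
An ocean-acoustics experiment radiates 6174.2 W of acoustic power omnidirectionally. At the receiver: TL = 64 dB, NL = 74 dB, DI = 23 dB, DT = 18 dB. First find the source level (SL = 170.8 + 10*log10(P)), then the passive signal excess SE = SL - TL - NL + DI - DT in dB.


Step 1: SL = 170.8 + 10*log10(6174.2) = 208.71 dB
Step 2: SE = SL - TL - NL + DI - DT = 208.71 - 64 - 74 + 23 - 18 = 75.71

75.71 dB


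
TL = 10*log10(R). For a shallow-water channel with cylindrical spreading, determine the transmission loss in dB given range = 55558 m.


TL = 10*log10(55558) = 47.45

47.45 dB


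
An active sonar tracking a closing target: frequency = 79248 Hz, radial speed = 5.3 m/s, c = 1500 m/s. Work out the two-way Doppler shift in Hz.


fd = 2*f*v/c = 2 * 79248 * 5.3 / 1500 = 560.02

560.02 Hz


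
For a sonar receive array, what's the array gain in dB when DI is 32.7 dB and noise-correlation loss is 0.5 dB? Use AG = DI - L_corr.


32.2 dB


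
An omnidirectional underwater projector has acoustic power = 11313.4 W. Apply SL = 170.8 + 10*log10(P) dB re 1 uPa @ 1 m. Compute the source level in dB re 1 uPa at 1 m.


211.34 dB


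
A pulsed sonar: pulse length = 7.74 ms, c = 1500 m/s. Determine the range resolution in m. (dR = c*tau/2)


dR = c*tau/2 = 1500 * 7.74e-3 / 2 = 5.805

5.805 m


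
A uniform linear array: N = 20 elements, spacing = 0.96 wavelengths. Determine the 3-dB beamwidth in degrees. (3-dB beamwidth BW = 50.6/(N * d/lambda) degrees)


2.64 deg


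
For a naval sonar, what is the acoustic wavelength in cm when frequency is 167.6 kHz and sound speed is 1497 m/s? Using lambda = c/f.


lambda = c/f = 1497 / 167600 = 0.0089 m = 0.89 cm

0.89 cm


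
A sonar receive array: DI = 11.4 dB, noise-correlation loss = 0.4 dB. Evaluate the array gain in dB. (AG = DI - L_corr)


AG = DI - L_corr = 11.4 - 0.4 = 11.0

11.0 dB


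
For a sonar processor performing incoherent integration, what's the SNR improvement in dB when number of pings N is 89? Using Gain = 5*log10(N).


Gain = 5*log10(89) = 9.75

9.75 dB


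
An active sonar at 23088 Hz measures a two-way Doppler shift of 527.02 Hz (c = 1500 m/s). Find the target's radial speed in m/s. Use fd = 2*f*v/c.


17.12 m/s


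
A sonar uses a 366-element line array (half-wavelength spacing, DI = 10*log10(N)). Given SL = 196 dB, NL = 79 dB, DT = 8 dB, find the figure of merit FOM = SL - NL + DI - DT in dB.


Step 1: DI = 10*log10(366) = 25.63 dB
Step 2: FOM = SL - NL + DI - DT = 196 - 79 + 25.63 - 8 = 134.63

134.63 dB


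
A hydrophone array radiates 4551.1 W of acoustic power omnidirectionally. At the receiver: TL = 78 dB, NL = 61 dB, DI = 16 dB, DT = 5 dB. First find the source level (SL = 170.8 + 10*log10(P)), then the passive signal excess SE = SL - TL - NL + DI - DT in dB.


Step 1: SL = 170.8 + 10*log10(4551.1) = 207.38 dB
Step 2: SE = SL - TL - NL + DI - DT = 207.38 - 78 - 61 + 16 - 5 = 79.38

79.38 dB


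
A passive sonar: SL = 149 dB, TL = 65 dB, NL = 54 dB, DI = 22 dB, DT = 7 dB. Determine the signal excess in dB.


45 dB


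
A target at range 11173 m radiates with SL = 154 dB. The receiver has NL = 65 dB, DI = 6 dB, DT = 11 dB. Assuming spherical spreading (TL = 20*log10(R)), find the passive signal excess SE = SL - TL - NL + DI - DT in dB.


3.04 dB


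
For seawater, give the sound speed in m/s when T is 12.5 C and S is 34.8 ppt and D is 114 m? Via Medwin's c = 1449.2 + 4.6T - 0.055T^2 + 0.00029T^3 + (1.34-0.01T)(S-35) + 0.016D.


c = 1449.2 + 4.6*12.5 - 0.055*12.5^2 + 0.00029*12.5^3 + (1.34 - 0.01*12.5)*(34.8 - 35) + 0.016*114 = 1500.25

1500.25 m/s


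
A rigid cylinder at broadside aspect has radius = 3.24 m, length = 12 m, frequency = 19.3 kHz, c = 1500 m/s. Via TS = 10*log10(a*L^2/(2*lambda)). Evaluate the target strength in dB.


lambda = 1500/19300 = 0.07772 m
TS = 10*log10(3.24*12^2/(2*0.07772)) = 34.77

34.77 dB


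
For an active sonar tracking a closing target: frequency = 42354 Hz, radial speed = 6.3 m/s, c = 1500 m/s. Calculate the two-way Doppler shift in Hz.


355.77 Hz


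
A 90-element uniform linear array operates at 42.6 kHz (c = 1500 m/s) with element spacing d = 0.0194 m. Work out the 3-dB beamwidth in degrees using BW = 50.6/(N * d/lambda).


1.02 deg


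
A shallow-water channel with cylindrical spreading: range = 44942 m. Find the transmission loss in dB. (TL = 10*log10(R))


46.53 dB


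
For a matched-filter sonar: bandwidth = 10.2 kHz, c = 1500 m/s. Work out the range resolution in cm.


dR = c/(2*BW) = 1500 / (2 * 10.2e3) = 0.0735 m = 7.35 cm

7.35 cm


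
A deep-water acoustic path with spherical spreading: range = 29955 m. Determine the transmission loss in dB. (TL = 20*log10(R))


TL = 20*log10(29955) = 89.53

89.53 dB


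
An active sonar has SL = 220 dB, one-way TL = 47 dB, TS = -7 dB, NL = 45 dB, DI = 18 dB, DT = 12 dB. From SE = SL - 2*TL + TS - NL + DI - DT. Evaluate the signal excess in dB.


SE = SL - 2*TL + TS - NL + DI - DT = 220 - 2*47 + (-7) - 45 + 18 - 12 = 80

80 dB


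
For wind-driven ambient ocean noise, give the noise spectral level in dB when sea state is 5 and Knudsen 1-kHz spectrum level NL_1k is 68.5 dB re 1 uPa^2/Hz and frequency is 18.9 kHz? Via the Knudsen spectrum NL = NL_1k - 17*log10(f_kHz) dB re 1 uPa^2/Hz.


NL = NL_1k - 17*log10(f_kHz) = 68.5 - 17*log10(18.9) = 68.5 - (21.7) = 46.8

46.8 dB


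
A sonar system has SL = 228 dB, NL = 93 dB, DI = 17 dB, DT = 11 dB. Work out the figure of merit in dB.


FOM = SL - NL + DI - DT = 228 - 93 + 17 - 11 = 141

141 dB


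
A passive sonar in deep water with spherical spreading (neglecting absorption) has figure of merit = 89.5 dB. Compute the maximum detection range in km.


29.85 km


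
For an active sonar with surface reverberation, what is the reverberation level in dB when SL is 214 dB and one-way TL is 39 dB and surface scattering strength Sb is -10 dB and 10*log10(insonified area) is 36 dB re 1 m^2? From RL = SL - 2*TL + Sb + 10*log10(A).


RL = SL - 2*TL + Sb + 10*log10(A) = 214 - 2*39 + (-10) + 36 = 162

162 dB


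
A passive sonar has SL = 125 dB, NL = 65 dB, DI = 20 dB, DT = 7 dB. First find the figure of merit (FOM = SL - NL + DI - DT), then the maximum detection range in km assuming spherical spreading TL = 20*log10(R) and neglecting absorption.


Step 1: FOM = SL - NL + DI - DT = 125 - 65 + 20 - 7 = 73 dB
Step 2: at max range FOM = TL = 20*log10(R), so R = 10^(73/20) = 4466.84 m = 4.47 km

4.47 km


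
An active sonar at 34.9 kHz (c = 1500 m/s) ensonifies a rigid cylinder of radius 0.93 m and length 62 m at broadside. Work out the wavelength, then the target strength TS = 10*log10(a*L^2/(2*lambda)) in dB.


Step 1: lambda = c/f = 1500/34900 = 0.04298 m
Step 2: TS = 10*log10(a*L^2/(2*lambda)) = 10*log10(0.93*62^2/(2*0.04298)) = 46.19

46.19 dB


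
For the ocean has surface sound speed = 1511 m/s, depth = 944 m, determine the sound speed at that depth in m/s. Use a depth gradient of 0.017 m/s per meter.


c = 1511 + 0.017 * 944 = 1527.048

1527.048 m/s


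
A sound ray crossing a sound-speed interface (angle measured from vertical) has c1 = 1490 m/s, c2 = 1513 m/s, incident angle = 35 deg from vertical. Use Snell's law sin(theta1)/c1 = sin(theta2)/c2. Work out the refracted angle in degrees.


35.62 deg


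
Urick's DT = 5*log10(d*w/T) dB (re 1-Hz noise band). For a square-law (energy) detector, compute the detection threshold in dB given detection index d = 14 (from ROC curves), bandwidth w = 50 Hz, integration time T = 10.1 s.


9.2 dB


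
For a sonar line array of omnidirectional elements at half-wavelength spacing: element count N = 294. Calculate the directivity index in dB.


DI = 10*log10(294) = 24.68

24.68 dB


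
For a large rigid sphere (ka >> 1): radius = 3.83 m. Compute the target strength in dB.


TS = 10*log10(3.83^2 / 4) = 10*log10(3.667225) = 5.64

5.64 dB


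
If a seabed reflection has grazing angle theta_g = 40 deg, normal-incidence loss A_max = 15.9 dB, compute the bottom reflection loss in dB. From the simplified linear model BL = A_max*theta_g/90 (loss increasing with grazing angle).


7.07 dB


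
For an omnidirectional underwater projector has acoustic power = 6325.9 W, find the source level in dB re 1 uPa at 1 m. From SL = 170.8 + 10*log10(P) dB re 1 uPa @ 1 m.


208.81 dB


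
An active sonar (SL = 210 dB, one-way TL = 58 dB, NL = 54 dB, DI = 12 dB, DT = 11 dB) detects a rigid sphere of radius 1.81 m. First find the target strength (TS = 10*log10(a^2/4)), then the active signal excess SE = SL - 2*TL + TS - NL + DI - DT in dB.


Step 1: TS = 10*log10(1.81^2/4) = -0.87 dB
Step 2: SE = SL - 2*TL + TS - NL + DI - DT = 210 - 2*58 + (-0.87) - 54 + 12 - 11 = 40.13

40.13 dB


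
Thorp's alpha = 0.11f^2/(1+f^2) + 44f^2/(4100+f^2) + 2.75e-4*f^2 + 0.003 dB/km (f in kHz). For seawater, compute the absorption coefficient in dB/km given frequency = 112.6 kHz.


f^2 = 12678.76
alpha = 0.11*12678.76/(1+12678.76) + 44*12678.76/(4100+12678.76) + 2.75e-4*12678.76 + 0.003 = 36.848

36.848 dB/km


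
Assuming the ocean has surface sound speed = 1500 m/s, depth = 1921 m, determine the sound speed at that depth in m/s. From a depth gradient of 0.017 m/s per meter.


c = 1500 + 0.017 * 1921 = 1532.657

1532.657 m/s


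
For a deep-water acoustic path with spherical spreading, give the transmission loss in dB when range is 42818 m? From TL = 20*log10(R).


TL = 20*log10(42818) = 92.63

92.63 dB


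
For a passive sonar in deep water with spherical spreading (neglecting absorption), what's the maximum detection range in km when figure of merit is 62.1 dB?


At max range FOM = TL, so 20*log10(R) = 62.1
R = 10^(62.1/20) = 1273.5 m = 1.27 km

1.27 km


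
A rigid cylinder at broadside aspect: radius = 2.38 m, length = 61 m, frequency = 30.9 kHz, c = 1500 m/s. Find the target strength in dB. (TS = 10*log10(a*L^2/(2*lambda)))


lambda = 1500/30900 = 0.04854 m
TS = 10*log10(2.38*61^2/(2*0.04854)) = 49.6

49.6 dB


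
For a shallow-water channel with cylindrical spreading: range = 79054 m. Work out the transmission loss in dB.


TL = 10*log10(79054) = 48.98

48.98 dB


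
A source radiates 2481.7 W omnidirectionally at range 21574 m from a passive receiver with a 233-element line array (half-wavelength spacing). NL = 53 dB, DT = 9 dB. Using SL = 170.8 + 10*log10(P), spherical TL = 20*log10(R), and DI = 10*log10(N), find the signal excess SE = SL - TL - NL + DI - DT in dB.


Step 1: SL = 170.8 + 10*log10(2481.7) = 204.75 dB
Step 2: TL = 20*log10(21574) = 86.68 dB
Step 3: DI = 10*log10(233) = 23.67 dB
Step 4: SE = SL - TL - NL + DI - DT = 204.75 - 86.68 - 53 + 23.67 - 9 = 79.74

79.74 dB


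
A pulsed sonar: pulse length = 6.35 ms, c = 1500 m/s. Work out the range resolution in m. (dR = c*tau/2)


dR = c*tau/2 = 1500 * 6.35e-3 / 2 = 4.7625

4.7625 m


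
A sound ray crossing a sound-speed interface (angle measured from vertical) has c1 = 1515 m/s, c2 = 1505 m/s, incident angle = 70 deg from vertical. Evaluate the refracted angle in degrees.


68.99 deg


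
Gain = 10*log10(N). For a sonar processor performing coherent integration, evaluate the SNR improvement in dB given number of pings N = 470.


26.72 dB


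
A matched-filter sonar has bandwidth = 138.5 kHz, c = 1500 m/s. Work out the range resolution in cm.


dR = c/(2*BW) = 1500 / (2 * 138.5e3) = 0.0054 m = 0.54 cm

0.54 cm


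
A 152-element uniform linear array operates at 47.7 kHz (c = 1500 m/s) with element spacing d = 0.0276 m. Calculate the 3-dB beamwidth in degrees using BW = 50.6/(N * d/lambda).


Step 1: lambda = 1500/47700 = 0.03145 m
Step 2: d/lambda = 0.0276/0.03145 = 0.8776
Step 3: BW = 50.6/(N * d/lambda) = 50.6/(152 * 0.8776) = 0.38

0.38 deg


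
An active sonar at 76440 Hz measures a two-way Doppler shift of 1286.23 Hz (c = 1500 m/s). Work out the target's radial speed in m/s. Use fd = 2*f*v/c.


12.62 m/s


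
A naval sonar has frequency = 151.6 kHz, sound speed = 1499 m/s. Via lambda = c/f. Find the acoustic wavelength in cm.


lambda = c/f = 1499 / 151600 = 0.0099 m = 0.99 cm

0.99 cm


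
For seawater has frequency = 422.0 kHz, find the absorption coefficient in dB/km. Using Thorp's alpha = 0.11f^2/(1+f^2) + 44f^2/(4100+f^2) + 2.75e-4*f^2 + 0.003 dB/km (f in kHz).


92.096 dB/km


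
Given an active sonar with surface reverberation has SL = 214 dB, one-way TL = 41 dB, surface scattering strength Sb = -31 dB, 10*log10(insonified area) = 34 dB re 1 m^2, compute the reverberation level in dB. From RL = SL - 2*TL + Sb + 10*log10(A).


135 dB


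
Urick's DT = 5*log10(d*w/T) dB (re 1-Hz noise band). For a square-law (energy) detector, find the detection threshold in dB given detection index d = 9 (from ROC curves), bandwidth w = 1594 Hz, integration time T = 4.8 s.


DT = 5*log10(d*w/T) = 5*log10(9 * 1594 / 4.8) = 5*log10(2988.75) = 17.38

17.38 dB


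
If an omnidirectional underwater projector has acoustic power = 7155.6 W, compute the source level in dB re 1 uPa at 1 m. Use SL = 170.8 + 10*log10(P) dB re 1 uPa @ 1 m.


209.35 dB


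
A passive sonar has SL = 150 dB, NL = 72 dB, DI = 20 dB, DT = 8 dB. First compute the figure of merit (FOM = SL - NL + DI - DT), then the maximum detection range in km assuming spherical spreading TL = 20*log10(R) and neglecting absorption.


Step 1: FOM = SL - NL + DI - DT = 150 - 72 + 20 - 8 = 90 dB
Step 2: at max range FOM = TL = 20*log10(R), so R = 10^(90/20) = 31622.78 m = 31.62 km

31.62 km


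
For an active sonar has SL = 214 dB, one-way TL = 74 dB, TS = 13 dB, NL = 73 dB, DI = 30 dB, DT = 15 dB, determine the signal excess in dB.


SE = SL - 2*TL + TS - NL + DI - DT = 214 - 2*74 + (13) - 73 + 30 - 15 = 21

21 dB


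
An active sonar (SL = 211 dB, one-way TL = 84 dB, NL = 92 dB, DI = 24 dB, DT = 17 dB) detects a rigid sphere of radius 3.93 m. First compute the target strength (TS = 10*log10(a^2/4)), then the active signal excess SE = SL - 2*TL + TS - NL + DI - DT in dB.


Step 1: TS = 10*log10(3.93^2/4) = 5.87 dB
Step 2: SE = SL - 2*TL + TS - NL + DI - DT = 211 - 2*84 + (5.87) - 92 + 24 - 17 = -36.13

-36.13 dB


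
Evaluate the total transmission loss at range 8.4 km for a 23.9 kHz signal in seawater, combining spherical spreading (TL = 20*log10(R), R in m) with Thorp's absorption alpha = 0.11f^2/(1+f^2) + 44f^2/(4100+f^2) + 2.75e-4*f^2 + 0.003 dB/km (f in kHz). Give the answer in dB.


Step 1 (Thorp): alpha = 0.11*571.21/(1+571.21) + 44*571.21/(4100+571.21) + 2.75e-4*571.21 + 0.003 = 5.6503 dB/km
Step 2: TL_spread = 20*log10(8400) = 78.49 dB
Step 3: TL_abs = alpha*R = 5.6503 * 8.4 = 47.46 dB
Step 4: TL_total = 78.49 + 47.46 = 125.95

125.95 dB


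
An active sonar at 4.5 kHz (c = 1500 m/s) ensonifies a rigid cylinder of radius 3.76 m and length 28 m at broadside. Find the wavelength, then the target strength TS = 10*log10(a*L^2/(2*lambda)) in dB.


Step 1: lambda = c/f = 1500/4500 = 0.33333 m
Step 2: TS = 10*log10(a*L^2/(2*lambda)) = 10*log10(3.76*28^2/(2*0.33333)) = 36.46

36.46 dB


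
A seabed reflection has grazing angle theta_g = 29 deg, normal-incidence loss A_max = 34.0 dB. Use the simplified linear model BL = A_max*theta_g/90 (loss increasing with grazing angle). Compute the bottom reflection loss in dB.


10.96 dB


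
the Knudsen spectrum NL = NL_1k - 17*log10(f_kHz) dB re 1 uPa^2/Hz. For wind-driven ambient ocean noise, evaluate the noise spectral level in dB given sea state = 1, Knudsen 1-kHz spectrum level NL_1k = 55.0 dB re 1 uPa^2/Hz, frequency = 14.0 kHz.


35.52 dB


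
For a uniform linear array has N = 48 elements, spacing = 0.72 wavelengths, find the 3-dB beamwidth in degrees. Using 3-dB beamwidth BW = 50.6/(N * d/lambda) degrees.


BW = 50.6 / (48 * 0.72) = 50.6 / 34.56 = 1.46

1.46 deg


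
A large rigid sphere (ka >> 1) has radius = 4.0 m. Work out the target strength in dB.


TS = 10*log10(4.0^2 / 4) = 10*log10(4.0) = 6.02

6.02 dB


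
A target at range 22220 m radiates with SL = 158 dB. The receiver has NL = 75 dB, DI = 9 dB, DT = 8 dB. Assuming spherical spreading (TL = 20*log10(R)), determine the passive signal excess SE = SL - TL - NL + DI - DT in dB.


-2.93 dB


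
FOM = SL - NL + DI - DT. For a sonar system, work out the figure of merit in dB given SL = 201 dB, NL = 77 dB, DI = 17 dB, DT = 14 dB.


FOM = SL - NL + DI - DT = 201 - 77 + 17 - 14 = 127

127 dB


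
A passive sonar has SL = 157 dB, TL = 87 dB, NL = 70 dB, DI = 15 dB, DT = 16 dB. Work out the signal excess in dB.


-1 dB


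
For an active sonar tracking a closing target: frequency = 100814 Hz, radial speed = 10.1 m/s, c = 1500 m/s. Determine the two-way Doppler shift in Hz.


fd = 2*f*v/c = 2 * 100814 * 10.1 / 1500 = 1357.63

1357.63 Hz


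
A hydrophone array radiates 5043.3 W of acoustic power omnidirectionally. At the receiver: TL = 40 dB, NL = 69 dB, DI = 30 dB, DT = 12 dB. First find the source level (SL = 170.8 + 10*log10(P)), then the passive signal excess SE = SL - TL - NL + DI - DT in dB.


Step 1: SL = 170.8 + 10*log10(5043.3) = 207.83 dB
Step 2: SE = SL - TL - NL + DI - DT = 207.83 - 40 - 69 + 30 - 12 = 116.83

116.83 dB


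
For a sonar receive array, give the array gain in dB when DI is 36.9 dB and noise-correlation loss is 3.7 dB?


AG = DI - L_corr = 36.9 - 3.7 = 33.2

33.2 dB


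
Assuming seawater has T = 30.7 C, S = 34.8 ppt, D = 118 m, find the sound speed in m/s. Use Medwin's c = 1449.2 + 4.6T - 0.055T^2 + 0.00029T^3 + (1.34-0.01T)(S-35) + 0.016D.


c = 1449.2 + 4.6*30.7 - 0.055*30.7^2 + 0.00029*30.7^3 + (1.34 - 0.01*30.7)*(34.8 - 35) + 0.016*118 = 1548.66

1548.66 m/s


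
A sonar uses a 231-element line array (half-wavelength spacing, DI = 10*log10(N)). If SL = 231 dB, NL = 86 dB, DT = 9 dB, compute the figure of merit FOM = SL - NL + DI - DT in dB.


Step 1: DI = 10*log10(231) = 23.64 dB
Step 2: FOM = SL - NL + DI - DT = 231 - 86 + 23.64 - 9 = 159.64

159.64 dB


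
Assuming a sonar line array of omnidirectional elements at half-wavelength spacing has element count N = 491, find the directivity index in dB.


DI = 10*log10(491) = 26.91

26.91 dB


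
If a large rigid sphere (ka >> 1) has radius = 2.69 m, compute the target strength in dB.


TS = 10*log10(2.69^2 / 4) = 10*log10(1.809025) = 2.57

2.57 dB


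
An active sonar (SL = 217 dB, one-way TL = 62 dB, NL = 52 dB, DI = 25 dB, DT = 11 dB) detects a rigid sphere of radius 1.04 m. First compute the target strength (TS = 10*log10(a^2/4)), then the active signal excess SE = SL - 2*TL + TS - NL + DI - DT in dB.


Step 1: TS = 10*log10(1.04^2/4) = -5.68 dB
Step 2: SE = SL - 2*TL + TS - NL + DI - DT = 217 - 2*62 + (-5.68) - 52 + 25 - 11 = 49.32

49.32 dB


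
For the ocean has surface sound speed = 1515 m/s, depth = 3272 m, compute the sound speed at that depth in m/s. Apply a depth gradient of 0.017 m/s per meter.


1570.624 m/s


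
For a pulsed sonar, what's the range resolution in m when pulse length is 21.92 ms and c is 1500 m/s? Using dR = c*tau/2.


dR = c*tau/2 = 1500 * 21.92e-3 / 2 = 16.44

16.44 m


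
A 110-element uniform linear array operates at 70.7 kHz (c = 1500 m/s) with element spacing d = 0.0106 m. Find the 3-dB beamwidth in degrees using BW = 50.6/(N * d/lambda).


Step 1: lambda = 1500/70700 = 0.02122 m
Step 2: d/lambda = 0.0106/0.02122 = 0.4995
Step 3: BW = 50.6/(N * d/lambda) = 50.6/(110 * 0.4995) = 0.92

0.92 deg


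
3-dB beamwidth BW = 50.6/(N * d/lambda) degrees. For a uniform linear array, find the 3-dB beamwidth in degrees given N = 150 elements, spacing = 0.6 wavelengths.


0.56 deg


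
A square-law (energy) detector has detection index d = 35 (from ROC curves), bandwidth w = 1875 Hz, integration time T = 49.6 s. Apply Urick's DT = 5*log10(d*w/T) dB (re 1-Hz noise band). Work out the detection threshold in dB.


DT = 5*log10(d*w/T) = 5*log10(35 * 1875 / 49.6) = 5*log10(1323.08) = 15.61

15.61 dB


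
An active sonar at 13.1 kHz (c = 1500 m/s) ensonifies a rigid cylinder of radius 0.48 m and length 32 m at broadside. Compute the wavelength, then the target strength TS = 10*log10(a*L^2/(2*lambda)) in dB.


Step 1: lambda = c/f = 1500/13100 = 0.1145 m
Step 2: TS = 10*log10(a*L^2/(2*lambda)) = 10*log10(0.48*32^2/(2*0.1145)) = 33.32

33.32 dB


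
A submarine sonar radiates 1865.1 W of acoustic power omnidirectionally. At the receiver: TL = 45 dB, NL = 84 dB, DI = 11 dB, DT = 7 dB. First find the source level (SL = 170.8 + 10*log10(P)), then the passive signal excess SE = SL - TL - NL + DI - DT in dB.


Step 1: SL = 170.8 + 10*log10(1865.1) = 203.51 dB
Step 2: SE = SL - TL - NL + DI - DT = 203.51 - 45 - 84 + 11 - 7 = 78.51

78.51 dB


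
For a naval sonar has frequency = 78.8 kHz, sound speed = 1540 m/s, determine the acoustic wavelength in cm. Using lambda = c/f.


lambda = c/f = 1540 / 78800 = 0.0195 m = 1.95 cm

1.95 cm


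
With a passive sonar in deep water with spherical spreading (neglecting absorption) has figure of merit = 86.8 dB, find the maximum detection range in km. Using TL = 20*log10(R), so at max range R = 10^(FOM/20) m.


21.88 km


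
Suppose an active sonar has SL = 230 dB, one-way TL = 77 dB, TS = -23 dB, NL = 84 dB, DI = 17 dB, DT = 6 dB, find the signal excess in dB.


SE = SL - 2*TL + TS - NL + DI - DT = 230 - 2*77 + (-23) - 84 + 17 - 6 = -20

-20 dB


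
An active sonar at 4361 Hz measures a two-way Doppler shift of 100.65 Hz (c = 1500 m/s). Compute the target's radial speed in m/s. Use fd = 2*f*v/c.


From fd = 2*f*v/c, v = c*fd/(2*f) = 1500 * 100.65 / (2*4361) = 17.31

17.31 m/s


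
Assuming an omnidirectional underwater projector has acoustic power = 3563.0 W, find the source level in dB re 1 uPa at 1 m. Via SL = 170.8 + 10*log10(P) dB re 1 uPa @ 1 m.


206.32 dB


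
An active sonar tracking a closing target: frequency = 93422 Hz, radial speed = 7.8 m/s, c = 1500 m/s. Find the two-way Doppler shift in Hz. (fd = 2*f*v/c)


971.59 Hz


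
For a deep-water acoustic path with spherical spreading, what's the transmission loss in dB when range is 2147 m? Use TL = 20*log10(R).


TL = 20*log10(2147) = 66.64

66.64 dB


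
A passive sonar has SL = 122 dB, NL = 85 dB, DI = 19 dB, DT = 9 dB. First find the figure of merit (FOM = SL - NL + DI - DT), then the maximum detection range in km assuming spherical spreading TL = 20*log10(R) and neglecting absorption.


Step 1: FOM = SL - NL + DI - DT = 122 - 85 + 19 - 9 = 47 dB
Step 2: at max range FOM = TL = 20*log10(R), so R = 10^(47/20) = 223.87 m = 0.22 km

0.22 km


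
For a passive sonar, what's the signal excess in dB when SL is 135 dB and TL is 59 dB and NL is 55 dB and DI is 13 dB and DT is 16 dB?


SE = SL - TL - NL + DI - DT = 135 - 59 - 55 + 13 - 16 = 18

18 dB


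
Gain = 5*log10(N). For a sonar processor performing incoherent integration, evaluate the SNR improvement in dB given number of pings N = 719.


14.28 dB


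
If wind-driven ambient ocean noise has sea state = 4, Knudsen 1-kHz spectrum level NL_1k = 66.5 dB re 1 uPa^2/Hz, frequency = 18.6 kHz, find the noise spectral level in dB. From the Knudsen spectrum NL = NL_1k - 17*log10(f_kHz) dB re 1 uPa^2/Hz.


44.92 dB


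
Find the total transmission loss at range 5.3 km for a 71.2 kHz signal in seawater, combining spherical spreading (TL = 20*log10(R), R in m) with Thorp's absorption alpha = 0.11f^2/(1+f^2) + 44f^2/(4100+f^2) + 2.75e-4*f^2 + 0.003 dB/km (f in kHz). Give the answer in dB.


211.4 dB


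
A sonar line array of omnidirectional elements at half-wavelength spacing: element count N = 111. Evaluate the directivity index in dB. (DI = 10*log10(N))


20.45 dB


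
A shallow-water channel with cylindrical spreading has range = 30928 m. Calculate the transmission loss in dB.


TL = 10*log10(30928) = 44.9

44.9 dB


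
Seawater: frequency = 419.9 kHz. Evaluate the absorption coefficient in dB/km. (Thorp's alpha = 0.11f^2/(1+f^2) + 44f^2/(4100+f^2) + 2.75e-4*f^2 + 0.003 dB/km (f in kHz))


f^2 = 176316.01
alpha = 0.11*176316.01/(1+176316.01) + 44*176316.01/(4100+176316.01) + 2.75e-4*176316.01 + 0.003 = 91.6

91.6 dB/km


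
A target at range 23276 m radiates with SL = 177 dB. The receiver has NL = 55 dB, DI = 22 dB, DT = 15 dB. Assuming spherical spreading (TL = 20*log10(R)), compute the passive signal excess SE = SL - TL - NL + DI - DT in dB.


Step 1: TL = 20*log10(23276) = 87.34 dB
Step 2: SE = 177 - 87.34 - 55 + 22 - 15 = 41.66

41.66 dB


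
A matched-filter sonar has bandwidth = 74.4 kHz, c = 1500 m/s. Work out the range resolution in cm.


dR = c/(2*BW) = 1500 / (2 * 74.4e3) = 0.0101 m = 1.01 cm

1.01 cm


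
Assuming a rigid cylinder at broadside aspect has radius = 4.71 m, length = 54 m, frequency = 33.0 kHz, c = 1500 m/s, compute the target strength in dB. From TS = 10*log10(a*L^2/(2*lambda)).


lambda = 1500/33000 = 0.04545 m
TS = 10*log10(4.71*54^2/(2*0.04545)) = 51.79

51.79 dB


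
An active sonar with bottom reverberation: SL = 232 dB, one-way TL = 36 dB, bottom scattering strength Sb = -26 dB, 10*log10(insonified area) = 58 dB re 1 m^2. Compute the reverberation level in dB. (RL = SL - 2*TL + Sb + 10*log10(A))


RL = SL - 2*TL + Sb + 10*log10(A) = 232 - 2*36 + (-26) + 58 = 192

192 dB


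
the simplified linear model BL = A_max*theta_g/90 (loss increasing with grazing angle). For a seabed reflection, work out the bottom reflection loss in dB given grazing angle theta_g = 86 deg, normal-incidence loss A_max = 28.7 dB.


BL = A_max * theta_g / 90 = 28.7 * 86 / 90 = 27.42

27.42 dB


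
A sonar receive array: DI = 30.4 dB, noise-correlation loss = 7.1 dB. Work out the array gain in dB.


AG = DI - L_corr = 30.4 - 7.1 = 23.3

23.3 dB


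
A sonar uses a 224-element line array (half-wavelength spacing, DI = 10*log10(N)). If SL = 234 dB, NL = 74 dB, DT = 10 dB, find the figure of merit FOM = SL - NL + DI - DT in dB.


173.5 dB


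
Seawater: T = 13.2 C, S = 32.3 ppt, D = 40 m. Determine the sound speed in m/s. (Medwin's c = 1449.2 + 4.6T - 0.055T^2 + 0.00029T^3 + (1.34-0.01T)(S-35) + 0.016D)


c = 1449.2 + 4.6*13.2 - 0.055*13.2^2 + 0.00029*13.2^3 + (1.34 - 0.01*13.2)*(32.3 - 35) + 0.016*40 = 1498.38

1498.38 m/s


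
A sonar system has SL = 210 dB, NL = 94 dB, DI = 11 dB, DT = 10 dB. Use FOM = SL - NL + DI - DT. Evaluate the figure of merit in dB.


117 dB


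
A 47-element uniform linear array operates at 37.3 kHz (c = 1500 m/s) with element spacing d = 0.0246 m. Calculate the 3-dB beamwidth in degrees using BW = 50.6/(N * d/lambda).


Step 1: lambda = 1500/37300 = 0.04021 m
Step 2: d/lambda = 0.0246/0.04021 = 0.6118
Step 3: BW = 50.6/(N * d/lambda) = 50.6/(47 * 0.6118) = 1.76

1.76 deg


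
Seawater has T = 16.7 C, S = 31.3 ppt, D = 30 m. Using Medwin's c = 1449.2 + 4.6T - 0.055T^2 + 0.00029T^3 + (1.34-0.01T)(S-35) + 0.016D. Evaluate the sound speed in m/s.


c = 1449.2 + 4.6*16.7 - 0.055*16.7^2 + 0.00029*16.7^3 + (1.34 - 0.01*16.7)*(31.3 - 35) + 0.016*30 = 1508.17

1508.17 m/s


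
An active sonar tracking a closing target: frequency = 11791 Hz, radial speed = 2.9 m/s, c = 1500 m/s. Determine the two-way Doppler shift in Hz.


fd = 2*f*v/c = 2 * 11791 * 2.9 / 1500 = 45.59

45.59 Hz


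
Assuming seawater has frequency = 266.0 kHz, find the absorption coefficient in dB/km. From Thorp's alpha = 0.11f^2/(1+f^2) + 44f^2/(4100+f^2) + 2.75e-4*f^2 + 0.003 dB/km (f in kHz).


61.161 dB/km


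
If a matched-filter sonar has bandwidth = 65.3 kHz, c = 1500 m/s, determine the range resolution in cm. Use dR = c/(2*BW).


dR = c/(2*BW) = 1500 / (2 * 65.3e3) = 0.0115 m = 1.15 cm

1.15 cm


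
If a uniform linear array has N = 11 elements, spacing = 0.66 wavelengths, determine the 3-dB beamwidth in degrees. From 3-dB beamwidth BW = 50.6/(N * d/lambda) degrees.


BW = 50.6 / (11 * 0.66) = 50.6 / 7.26 = 6.97

6.97 deg


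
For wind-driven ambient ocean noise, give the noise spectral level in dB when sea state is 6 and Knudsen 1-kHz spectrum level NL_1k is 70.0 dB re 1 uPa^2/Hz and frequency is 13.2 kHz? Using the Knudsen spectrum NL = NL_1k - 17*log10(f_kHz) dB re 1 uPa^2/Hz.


50.95 dB


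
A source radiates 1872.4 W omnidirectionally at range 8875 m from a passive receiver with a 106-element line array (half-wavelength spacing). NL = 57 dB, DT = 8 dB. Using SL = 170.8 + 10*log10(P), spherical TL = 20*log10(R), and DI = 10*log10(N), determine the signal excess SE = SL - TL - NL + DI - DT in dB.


Step 1: SL = 170.8 + 10*log10(1872.4) = 203.52 dB
Step 2: TL = 20*log10(8875) = 78.96 dB
Step 3: DI = 10*log10(106) = 20.25 dB
Step 4: SE = SL - TL - NL + DI - DT = 203.52 - 78.96 - 57 + 20.25 - 8 = 79.81

79.81 dB


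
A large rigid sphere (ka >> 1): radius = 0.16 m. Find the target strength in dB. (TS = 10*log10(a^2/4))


TS = 10*log10(0.16^2 / 4) = 10*log10(0.0064) = -21.94

-21.94 dB


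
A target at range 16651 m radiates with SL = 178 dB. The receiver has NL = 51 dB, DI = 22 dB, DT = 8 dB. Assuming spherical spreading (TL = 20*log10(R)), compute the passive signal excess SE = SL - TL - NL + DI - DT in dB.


Step 1: TL = 20*log10(16651) = 84.43 dB
Step 2: SE = 178 - 84.43 - 51 + 22 - 8 = 56.57

56.57 dB


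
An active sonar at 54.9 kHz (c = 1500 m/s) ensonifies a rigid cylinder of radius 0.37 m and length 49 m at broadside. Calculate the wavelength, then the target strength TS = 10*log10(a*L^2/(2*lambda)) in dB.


Step 1: lambda = c/f = 1500/54900 = 0.02732 m
Step 2: TS = 10*log10(a*L^2/(2*lambda)) = 10*log10(0.37*49^2/(2*0.02732)) = 42.11

42.11 dB


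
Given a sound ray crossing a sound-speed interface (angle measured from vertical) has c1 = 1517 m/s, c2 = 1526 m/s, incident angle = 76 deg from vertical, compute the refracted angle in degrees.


77.44 deg


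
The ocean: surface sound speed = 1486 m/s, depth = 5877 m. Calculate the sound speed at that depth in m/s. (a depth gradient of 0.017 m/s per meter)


c = 1486 + 0.017 * 5877 = 1585.909

1585.909 m/s


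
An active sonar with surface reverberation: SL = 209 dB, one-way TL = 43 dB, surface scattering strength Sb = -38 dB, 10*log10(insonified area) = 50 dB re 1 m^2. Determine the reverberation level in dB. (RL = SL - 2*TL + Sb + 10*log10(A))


135 dB


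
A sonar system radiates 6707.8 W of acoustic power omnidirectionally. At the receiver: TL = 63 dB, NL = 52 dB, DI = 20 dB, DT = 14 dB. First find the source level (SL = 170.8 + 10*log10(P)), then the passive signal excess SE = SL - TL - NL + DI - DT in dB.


Step 1: SL = 170.8 + 10*log10(6707.8) = 209.07 dB
Step 2: SE = SL - TL - NL + DI - DT = 209.07 - 63 - 52 + 20 - 14 = 100.07

100.07 dB


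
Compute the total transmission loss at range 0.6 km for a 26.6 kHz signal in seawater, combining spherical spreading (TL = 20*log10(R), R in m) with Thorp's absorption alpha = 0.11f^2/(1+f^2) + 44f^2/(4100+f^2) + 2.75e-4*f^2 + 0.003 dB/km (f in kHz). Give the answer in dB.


59.63 dB


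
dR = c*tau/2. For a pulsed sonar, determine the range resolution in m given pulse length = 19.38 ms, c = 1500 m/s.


dR = c*tau/2 = 1500 * 19.38e-3 / 2 = 14.535

14.535 m


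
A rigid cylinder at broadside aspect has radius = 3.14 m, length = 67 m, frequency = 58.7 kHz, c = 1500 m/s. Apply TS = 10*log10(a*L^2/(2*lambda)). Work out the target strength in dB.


lambda = 1500/58700 = 0.02555 m
TS = 10*log10(3.14*67^2/(2*0.02555)) = 54.41

54.41 dB


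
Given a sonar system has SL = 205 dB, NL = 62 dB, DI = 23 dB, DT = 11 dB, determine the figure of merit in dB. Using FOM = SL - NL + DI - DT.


155 dB


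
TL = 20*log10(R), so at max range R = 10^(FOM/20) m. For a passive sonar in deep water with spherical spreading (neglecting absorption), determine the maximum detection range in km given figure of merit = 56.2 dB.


At max range FOM = TL, so 20*log10(R) = 56.2
R = 10^(56.2/20) = 645.65 m = 0.65 km

0.65 km


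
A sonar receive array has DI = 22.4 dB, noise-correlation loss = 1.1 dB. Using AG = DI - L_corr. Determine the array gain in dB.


AG = DI - L_corr = 22.4 - 1.1 = 21.3

21.3 dB


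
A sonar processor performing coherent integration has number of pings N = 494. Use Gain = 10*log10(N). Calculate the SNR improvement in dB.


Gain = 10*log10(494) = 26.94

26.94 dB


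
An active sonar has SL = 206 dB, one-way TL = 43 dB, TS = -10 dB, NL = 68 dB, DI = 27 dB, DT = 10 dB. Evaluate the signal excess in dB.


SE = SL - 2*TL + TS - NL + DI - DT = 206 - 2*43 + (-10) - 68 + 27 - 10 = 59

59 dB


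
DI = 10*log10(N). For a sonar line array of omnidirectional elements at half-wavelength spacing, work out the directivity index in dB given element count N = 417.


DI = 10*log10(417) = 26.2

26.2 dB


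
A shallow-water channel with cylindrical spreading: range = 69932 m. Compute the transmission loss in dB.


48.45 dB


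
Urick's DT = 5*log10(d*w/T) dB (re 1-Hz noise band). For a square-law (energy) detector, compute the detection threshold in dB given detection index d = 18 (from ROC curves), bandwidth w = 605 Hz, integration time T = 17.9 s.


DT = 5*log10(d*w/T) = 5*log10(18 * 605 / 17.9) = 5*log10(608.38) = 13.92

13.92 dB


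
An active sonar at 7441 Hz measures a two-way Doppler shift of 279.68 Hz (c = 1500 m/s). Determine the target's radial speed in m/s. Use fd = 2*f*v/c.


From fd = 2*f*v/c, v = c*fd/(2*f) = 1500 * 279.68 / (2*7441) = 28.19

28.19 m/s


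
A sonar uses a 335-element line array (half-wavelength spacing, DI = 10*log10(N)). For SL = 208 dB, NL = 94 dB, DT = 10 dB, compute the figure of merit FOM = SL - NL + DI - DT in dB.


Step 1: DI = 10*log10(335) = 25.25 dB
Step 2: FOM = SL - NL + DI - DT = 208 - 94 + 25.25 - 10 = 129.25

129.25 dB


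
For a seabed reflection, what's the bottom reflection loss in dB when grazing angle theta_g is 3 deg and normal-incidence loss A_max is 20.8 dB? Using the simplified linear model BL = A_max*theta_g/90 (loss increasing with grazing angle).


BL = A_max * theta_g / 90 = 20.8 * 3 / 90 = 0.69

0.69 dB


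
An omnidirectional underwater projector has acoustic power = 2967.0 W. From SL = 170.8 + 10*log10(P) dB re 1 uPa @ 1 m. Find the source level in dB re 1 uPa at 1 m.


SL = 170.8 + 10*log10(2967.0) = 170.8 + 34.72 = 205.52

205.52 dB


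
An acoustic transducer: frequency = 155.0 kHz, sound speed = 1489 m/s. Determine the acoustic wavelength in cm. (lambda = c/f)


0.96 cm


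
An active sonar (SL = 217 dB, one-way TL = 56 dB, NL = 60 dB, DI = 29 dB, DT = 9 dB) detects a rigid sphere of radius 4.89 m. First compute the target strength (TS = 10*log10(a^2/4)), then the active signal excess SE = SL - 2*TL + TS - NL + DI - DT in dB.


Step 1: TS = 10*log10(4.89^2/4) = 7.77 dB
Step 2: SE = SL - 2*TL + TS - NL + DI - DT = 217 - 2*56 + (7.77) - 60 + 29 - 9 = 72.77

72.77 dB


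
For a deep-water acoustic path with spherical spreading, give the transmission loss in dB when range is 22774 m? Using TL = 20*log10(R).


87.15 dB
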